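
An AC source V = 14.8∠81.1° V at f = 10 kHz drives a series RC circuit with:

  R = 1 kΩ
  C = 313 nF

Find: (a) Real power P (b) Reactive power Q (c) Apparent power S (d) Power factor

Step 1 — Angular frequency: ω = 2π·f = 2π·1e+04 = 6.283e+04 rad/s.
Step 2 — Component impedances:
  R: Z = R = 1000 Ω
  C: Z = 1/(jωC) = -j/(ω·C) = 0 - j50.85 Ω
Step 3 — Series combination: Z_total = R + C = 1000 - j50.85 Ω = 1001∠-2.9° Ω.
Step 4 — Source phasor: V = 14.8∠81.1° V = 2.29 + j14.62 V.
Step 5 — Current: I = V / Z = 0.001542 + j0.0147 A = 0.01478∠84.0° A.
Step 6 — Complex power: S = V·I* = 0.2185 - j0.01111 VA.
Step 7 — Real power: P = Re(S) = 0.2185 W.
Step 8 — Reactive power: Q = Im(S) = -0.01111 VAR.
Step 9 — Apparent power: |S| = 0.2188 VA.
Step 10 — Power factor: PF = P/|S| = 0.9987 (leading).

(a) P = 0.2185 W  (b) Q = -0.01111 VAR  (c) S = 0.2188 VA  (d) PF = 0.9987 (leading)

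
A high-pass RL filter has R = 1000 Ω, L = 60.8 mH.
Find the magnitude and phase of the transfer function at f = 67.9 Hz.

Step 1 — Angular frequency: ω = 2π·67.9 = 426.6 rad/s.
Step 2 — Transfer function: H(jω) = jωL/(R + jωL).
Step 3 — Numerator jωL = j·25.94; denominator R + jωL = 1000 + j25.94.
Step 4 — H = 0.0006724 + j0.02592.
Step 5 — Magnitude: |H| = 0.02593 (-31.7 dB); phase: φ = 88.5°.

|H| = 0.02593 (-31.7 dB), φ = 88.5°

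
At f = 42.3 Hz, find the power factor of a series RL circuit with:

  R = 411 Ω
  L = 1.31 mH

Step 1 — Angular frequency: ω = 2π·f = 2π·42.3 = 265.8 rad/s.
Step 2 — Component impedances:
  R: Z = R = 411 Ω
  L: Z = jωL = j·265.8·0.00131 = 0 + j0.3482 Ω
Step 3 — Series combination: Z_total = R + L = 411 + j0.3482 Ω = 411∠0.0° Ω.
Step 4 — Power factor: PF = cos(φ) = Re(Z)/|Z| = 411/411 = 1.
Step 5 — Type: Im(Z) = 0.3482 ⇒ lagging (phase φ = 0.0°).

PF = 1 (lagging, φ = 0.0°)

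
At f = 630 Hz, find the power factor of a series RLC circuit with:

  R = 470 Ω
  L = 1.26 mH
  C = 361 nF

Step 1 — Angular frequency: ω = 2π·f = 2π·630 = 3958 rad/s.
Step 2 — Component impedances:
  R: Z = R = 470 Ω
  L: Z = jωL = j·3958·0.00126 = 0 + j4.988 Ω
  C: Z = 1/(jωC) = -j/(ω·C) = 0 - j699.8 Ω
Step 3 — Series combination: Z_total = R + L + C = 470 - j694.8 Ω = 838.8∠-55.9° Ω.
Step 4 — Power factor: PF = cos(φ) = Re(Z)/|Z| = 470/838.8 = 0.5603.
Step 5 — Type: Im(Z) = -694.8 ⇒ leading (phase φ = -55.9°).

PF = 0.5603 (leading, φ = -55.9°)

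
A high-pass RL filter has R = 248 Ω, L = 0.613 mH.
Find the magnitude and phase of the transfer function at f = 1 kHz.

Step 1 — Angular frequency: ω = 2π·1000 = 6283 rad/s.
Step 2 — Transfer function: H(jω) = jωL/(R + jωL).
Step 3 — Numerator jωL = j·3.852; denominator R + jωL = 248 + j3.852.
Step 4 — H = 0.0002411 + j0.01553.
Step 5 — Magnitude: |H| = 0.01553 (-36.2 dB); phase: φ = 89.1°.

|H| = 0.01553 (-36.2 dB), φ = 89.1°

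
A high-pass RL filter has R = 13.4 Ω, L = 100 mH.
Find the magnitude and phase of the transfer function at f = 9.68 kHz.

Step 1 — Angular frequency: ω = 2π·9680 = 6.082e+04 rad/s.
Step 2 — Transfer function: H(jω) = jωL/(R + jωL).
Step 3 — Numerator jωL = j·6082; denominator R + jωL = 13.4 + j6082.
Step 4 — H = 1 + j0.002203.
Step 5 — Magnitude: |H| = 1 (-0.0 dB); phase: φ = 0.1°.

|H| = 1 (-0.0 dB), φ = 0.1°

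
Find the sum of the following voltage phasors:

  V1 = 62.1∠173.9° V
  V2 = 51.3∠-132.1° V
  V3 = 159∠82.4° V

Step 1 — Convert each phasor to rectangular form:
  V1 = 62.1·(cos(173.9°) + j·sin(173.9°)) = -61.75 + j6.599 V
  V2 = 51.3·(cos(-132.1°) + j·sin(-132.1°)) = -34.39 - j38.06 V
  V3 = 159·(cos(82.4°) + j·sin(82.4°)) = 21.03 + j157.6 V
Step 2 — Sum components: V_total = -75.11 + j126.1 V.
Step 3 — Convert to polar: |V_total| = 146.8 V, ∠V_total = 120.8°.

V_total = 146.8∠120.8° V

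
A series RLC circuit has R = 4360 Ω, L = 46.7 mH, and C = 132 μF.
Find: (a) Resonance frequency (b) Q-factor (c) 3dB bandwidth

Step 1 — Resonance condition Im(Z)=0 gives ω₀ = 1/√(LC).
Step 2 — ω₀ = 1/√(0.0467·0.000132) = 402.8 rad/s.
Step 3 — f₀ = ω₀/(2π) = 64.1 Hz.
Step 4 — Series Q: Q = ω₀L/R = 402.8·0.0467/4360 = 0.004314.
Step 5 — 3dB bandwidth: Δω = ω₀/Q = 9.336e+04 rad/s; BW = Δω/(2π) = 1.486e+04 Hz.

(a) f₀ = 64.1 Hz  (b) Q = 0.004314  (c) BW = 1.486e+04 Hz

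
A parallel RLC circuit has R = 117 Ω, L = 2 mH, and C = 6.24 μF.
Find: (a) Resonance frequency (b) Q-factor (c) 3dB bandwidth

Step 1 — Resonance: ω₀ = 1/√(LC) = 1/√(0.002·6.24e-06) = 8951 rad/s.
Step 2 — f₀ = ω₀/(2π) = 1425 Hz.
Step 3 — Parallel Q: Q = R/(ω₀L) = 117/(8951·0.002) = 6.535.
Step 4 — Bandwidth: Δω = ω₀/Q = 1370 rad/s; BW = Δω/(2π) = 218 Hz.

(a) f₀ = 1425 Hz  (b) Q = 6.535  (c) BW = 218 Hz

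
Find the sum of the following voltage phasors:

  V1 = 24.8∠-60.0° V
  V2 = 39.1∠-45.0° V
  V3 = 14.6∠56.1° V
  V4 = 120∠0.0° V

Step 1 — Convert each phasor to rectangular form:
  V1 = 24.8·(cos(-60.0°) + j·sin(-60.0°)) = 12.4 - j21.48 V
  V2 = 39.1·(cos(-45.0°) + j·sin(-45.0°)) = 27.65 - j27.65 V
  V3 = 14.6·(cos(56.1°) + j·sin(56.1°)) = 8.143 + j12.12 V
  V4 = 120·(cos(0.0°) + j·sin(0.0°)) = 120 V
Step 2 — Sum components: V_total = 168.2 - j37.01 V.
Step 3 — Convert to polar: |V_total| = 172.2 V, ∠V_total = -12.4°.

V_total = 172.2∠-12.4° V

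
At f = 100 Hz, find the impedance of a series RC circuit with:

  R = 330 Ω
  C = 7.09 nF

Step 1 — Angular frequency: ω = 2π·f = 2π·100 = 628.3 rad/s.
Step 2 — Component impedances:
  R: Z = R = 330 Ω
  C: Z = 1/(jωC) = -j/(ω·C) = 0 - j2.245e+05 Ω
Step 3 — Series combination: Z_total = R + C = 330 - j2.245e+05 Ω = 2.245e+05∠-89.9° Ω.

Z = 330 - j2.245e+05 Ω = 2.245e+05∠-89.9° Ω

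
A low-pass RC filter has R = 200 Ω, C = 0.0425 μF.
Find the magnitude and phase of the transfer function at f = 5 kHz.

Step 1 — Angular frequency: ω = 2π·5000 = 3.142e+04 rad/s.
Step 2 — Transfer function: H(jω) = 1/(1 + jωRC).
Step 3 — Denominator: 1 + jωRC = 1 + j·3.142e+04·200·4.25e-08 = 1 + j0.267.
Step 4 — H = 0.9334 - j0.2493.
Step 5 — Magnitude: |H| = 0.9661 (-0.3 dB); phase: φ = -15.0°.

|H| = 0.9661 (-0.3 dB), φ = -15.0°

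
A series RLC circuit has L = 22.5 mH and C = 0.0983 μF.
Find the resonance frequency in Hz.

Step 1 — Resonance condition Im(Z)=0 gives ω₀ = 1/√(LC).
Step 2 — ω₀ = 1/√(0.0225·9.83e-08) = 2.126e+04 rad/s.
Step 3 — f₀ = ω₀/(2π) = 3384 Hz.

f₀ = 3384 Hz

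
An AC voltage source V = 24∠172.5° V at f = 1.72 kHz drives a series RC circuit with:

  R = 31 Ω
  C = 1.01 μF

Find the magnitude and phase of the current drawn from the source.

Step 1 — Angular frequency: ω = 2π·f = 2π·1720 = 1.081e+04 rad/s.
Step 2 — Component impedances:
  R: Z = R = 31 Ω
  C: Z = 1/(jωC) = -j/(ω·C) = 0 - j91.62 Ω
Step 3 — Series combination: Z_total = R + C = 31 - j91.62 Ω = 96.72∠-71.3° Ω.
Step 4 — Source phasor: V = 24∠172.5° V = -23.79 + j3.133 V.
Step 5 — Ohm's law: I = V / Z_total = (-23.79 + j3.133) / (31 - j91.62) = -0.1095 - j0.2227 A.
Step 6 — Convert to polar: |I| = 0.2481 A, ∠I = -116.2°.

I = 0.2481∠-116.2° A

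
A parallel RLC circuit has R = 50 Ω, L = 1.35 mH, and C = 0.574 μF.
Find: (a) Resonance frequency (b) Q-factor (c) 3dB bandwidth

Step 1 — Resonance: ω₀ = 1/√(LC) = 1/√(0.00135·5.74e-07) = 3.592e+04 rad/s.
Step 2 — f₀ = ω₀/(2π) = 5717 Hz.
Step 3 — Parallel Q: Q = R/(ω₀L) = 50/(3.592e+04·0.00135) = 1.031.
Step 4 — Bandwidth: Δω = ω₀/Q = 3.484e+04 rad/s; BW = Δω/(2π) = 5545 Hz.

(a) f₀ = 5717 Hz  (b) Q = 1.031  (c) BW = 5545 Hz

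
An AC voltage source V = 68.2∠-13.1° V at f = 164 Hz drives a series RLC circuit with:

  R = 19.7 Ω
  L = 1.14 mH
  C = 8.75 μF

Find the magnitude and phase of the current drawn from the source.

Step 1 — Angular frequency: ω = 2π·f = 2π·164 = 1030 rad/s.
Step 2 — Component impedances:
  R: Z = R = 19.7 Ω
  L: Z = jωL = j·1030·0.00114 = 0 + j1.175 Ω
  C: Z = 1/(jωC) = -j/(ω·C) = 0 - j110.9 Ω
Step 3 — Series combination: Z_total = R + L + C = 19.7 - j109.7 Ω = 111.5∠-79.8° Ω.
Step 4 — Source phasor: V = 68.2∠-13.1° V = 66.43 - j15.46 V.
Step 5 — Ohm's law: I = V / Z_total = (66.43 - j15.46) / (19.7 - j109.7) = 0.2417 + j0.5619 A.
Step 6 — Convert to polar: |I| = 0.6117 A, ∠I = 66.7°.

I = 0.6117∠66.7° A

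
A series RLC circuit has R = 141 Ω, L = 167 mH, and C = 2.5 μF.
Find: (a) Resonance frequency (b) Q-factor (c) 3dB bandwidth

Step 1 — Resonance condition Im(Z)=0 gives ω₀ = 1/√(LC).
Step 2 — ω₀ = 1/√(0.167·2.5e-06) = 1548 rad/s.
Step 3 — f₀ = ω₀/(2π) = 246.3 Hz.
Step 4 — Series Q: Q = ω₀L/R = 1548·0.167/141 = 1.833.
Step 5 — 3dB bandwidth: Δω = ω₀/Q = 844.3 rad/s; BW = Δω/(2π) = 134.4 Hz.

(a) f₀ = 246.3 Hz  (b) Q = 1.833  (c) BW = 134.4 Hz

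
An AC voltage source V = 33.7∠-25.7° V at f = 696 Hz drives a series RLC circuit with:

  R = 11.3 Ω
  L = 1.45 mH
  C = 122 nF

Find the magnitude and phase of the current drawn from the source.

Step 1 — Angular frequency: ω = 2π·f = 2π·696 = 4373 rad/s.
Step 2 — Component impedances:
  R: Z = R = 11.3 Ω
  L: Z = jωL = j·4373·0.00145 = 0 + j6.341 Ω
  C: Z = 1/(jωC) = -j/(ω·C) = 0 - j1874 Ω
Step 3 — Series combination: Z_total = R + L + C = 11.3 - j1868 Ω = 1868∠-89.7° Ω.
Step 4 — Source phasor: V = 33.7∠-25.7° V = 30.37 - j14.61 V.
Step 5 — Ohm's law: I = V / Z_total = (30.37 - j14.61) / (11.3 - j1868) = 0.007922 + j0.01621 A.
Step 6 — Convert to polar: |I| = 0.01804 A, ∠I = 64.0°.

I = 0.01804∠64.0° A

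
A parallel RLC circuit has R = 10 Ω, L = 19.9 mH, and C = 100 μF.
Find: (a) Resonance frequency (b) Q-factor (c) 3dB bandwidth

Step 1 — Resonance: ω₀ = 1/√(LC) = 1/√(0.0199·0.0001) = 708.9 rad/s.
Step 2 — f₀ = ω₀/(2π) = 112.8 Hz.
Step 3 — Parallel Q: Q = R/(ω₀L) = 10/(708.9·0.0199) = 0.7089.
Step 4 — Bandwidth: Δω = ω₀/Q = 1000 rad/s; BW = Δω/(2π) = 159.2 Hz.

(a) f₀ = 112.8 Hz  (b) Q = 0.7089  (c) BW = 159.2 Hz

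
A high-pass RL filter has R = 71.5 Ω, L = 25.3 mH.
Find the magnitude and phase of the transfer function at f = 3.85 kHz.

Step 1 — Angular frequency: ω = 2π·3850 = 2.419e+04 rad/s.
Step 2 — Transfer function: H(jω) = jωL/(R + jωL).
Step 3 — Numerator jωL = j·612; denominator R + jωL = 71.5 + j612.
Step 4 — H = 0.9865 + j0.1153.
Step 5 — Magnitude: |H| = 0.9932 (-0.1 dB); phase: φ = 6.7°.

|H| = 0.9932 (-0.1 dB), φ = 6.7°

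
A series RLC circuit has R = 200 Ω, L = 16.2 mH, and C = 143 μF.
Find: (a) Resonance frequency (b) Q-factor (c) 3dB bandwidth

Step 1 — Resonance condition Im(Z)=0 gives ω₀ = 1/√(LC).
Step 2 — ω₀ = 1/√(0.0162·0.000143) = 657 rad/s.
Step 3 — f₀ = ω₀/(2π) = 104.6 Hz.
Step 4 — Series Q: Q = ω₀L/R = 657·0.0162/200 = 0.05322.
Step 5 — 3dB bandwidth: Δω = ω₀/Q = 1.235e+04 rad/s; BW = Δω/(2π) = 1965 Hz.

(a) f₀ = 104.6 Hz  (b) Q = 0.05322  (c) BW = 1965 Hz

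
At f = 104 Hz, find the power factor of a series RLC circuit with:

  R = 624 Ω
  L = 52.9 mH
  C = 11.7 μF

Step 1 — Angular frequency: ω = 2π·f = 2π·104 = 653.5 rad/s.
Step 2 — Component impedances:
  R: Z = R = 624 Ω
  L: Z = jωL = j·653.5·0.0529 = 0 + j34.57 Ω
  C: Z = 1/(jωC) = -j/(ω·C) = 0 - j130.8 Ω
Step 3 — Series combination: Z_total = R + L + C = 624 - j96.23 Ω = 631.4∠-8.8° Ω.
Step 4 — Power factor: PF = cos(φ) = Re(Z)/|Z| = 624/631.4 = 0.9883.
Step 5 — Type: Im(Z) = -96.23 ⇒ leading (phase φ = -8.8°).

PF = 0.9883 (leading, φ = -8.8°)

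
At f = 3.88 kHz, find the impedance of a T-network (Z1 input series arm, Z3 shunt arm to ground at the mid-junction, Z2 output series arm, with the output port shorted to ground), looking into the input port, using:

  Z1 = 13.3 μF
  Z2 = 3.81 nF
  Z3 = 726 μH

Step 1 — Angular frequency: ω = 2π·f = 2π·3880 = 2.438e+04 rad/s.
Step 2 — Component impedances:
  Z1: Z = 1/(jωC) = -j/(ω·C) = 0 - j3.084 Ω
  Z2: Z = 1/(jωC) = -j/(ω·C) = 0 - j1.077e+04 Ω
  Z3: Z = jωL = j·2.438e+04·0.000726 = 0 + j17.7 Ω
Step 3 — With the output port shorted to ground, the output series arm Z2 runs from the junction to ground; the shunt arm Z3 also runs from the junction to ground. They appear in parallel: Z3 || Z2 = 0 + j17.73 Ω.
Step 4 — Series with input arm Z1: Z_in = Z1 + (Z3 || Z2) = 0 + j14.64 Ω = 14.64∠90.0° Ω.

Z = 0 + j14.64 Ω = 14.64∠90.0° Ω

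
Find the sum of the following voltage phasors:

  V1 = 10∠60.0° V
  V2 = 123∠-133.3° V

Step 1 — Convert each phasor to rectangular form:
  V1 = 10·(cos(60.0°) + j·sin(60.0°)) = 5 + j8.66 V
  V2 = 123·(cos(-133.3°) + j·sin(-133.3°)) = -84.36 - j89.52 V
Step 2 — Sum components: V_total = -79.36 - j80.86 V.
Step 3 — Convert to polar: |V_total| = 113.3 V, ∠V_total = -134.5°.

V_total = 113.3∠-134.5° V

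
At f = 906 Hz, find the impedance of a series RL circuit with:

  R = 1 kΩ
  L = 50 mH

Step 1 — Angular frequency: ω = 2π·f = 2π·906 = 5693 rad/s.
Step 2 — Component impedances:
  R: Z = R = 1000 Ω
  L: Z = jωL = j·5693·0.05 = 0 + j284.6 Ω
Step 3 — Series combination: Z_total = R + L = 1000 + j284.6 Ω = 1040∠15.9° Ω.

Z = 1000 + j284.6 Ω = 1040∠15.9° Ω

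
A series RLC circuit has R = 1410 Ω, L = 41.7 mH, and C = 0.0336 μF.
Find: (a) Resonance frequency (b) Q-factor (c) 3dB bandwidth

Step 1 — Resonance condition Im(Z)=0 gives ω₀ = 1/√(LC).
Step 2 — ω₀ = 1/√(0.0417·3.36e-08) = 2.672e+04 rad/s.
Step 3 — f₀ = ω₀/(2π) = 4252 Hz.
Step 4 — Series Q: Q = ω₀L/R = 2.672e+04·0.0417/1410 = 0.7901.
Step 5 — 3dB bandwidth: Δω = ω₀/Q = 3.381e+04 rad/s; BW = Δω/(2π) = 5381 Hz.

(a) f₀ = 4252 Hz  (b) Q = 0.7901  (c) BW = 5381 Hz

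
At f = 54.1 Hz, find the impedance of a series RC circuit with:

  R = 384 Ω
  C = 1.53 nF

Step 1 — Angular frequency: ω = 2π·f = 2π·54.1 = 339.9 rad/s.
Step 2 — Component impedances:
  R: Z = R = 384 Ω
  C: Z = 1/(jωC) = -j/(ω·C) = 0 - j1.923e+06 Ω
Step 3 — Series combination: Z_total = R + C = 384 - j1.923e+06 Ω = 1.923e+06∠-90.0° Ω.

Z = 384 - j1.923e+06 Ω = 1.923e+06∠-90.0° Ω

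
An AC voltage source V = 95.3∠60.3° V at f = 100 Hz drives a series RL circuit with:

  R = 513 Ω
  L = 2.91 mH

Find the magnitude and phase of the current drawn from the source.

Step 1 — Angular frequency: ω = 2π·f = 2π·100 = 628.3 rad/s.
Step 2 — Component impedances:
  R: Z = R = 513 Ω
  L: Z = jωL = j·628.3·0.00291 = 0 + j1.828 Ω
Step 3 — Series combination: Z_total = R + L = 513 + j1.828 Ω = 513∠0.2° Ω.
Step 4 — Source phasor: V = 95.3∠60.3° V = 47.22 + j82.78 V.
Step 5 — Ohm's law: I = V / Z_total = (47.22 + j82.78) / (513 + j1.828) = 0.09262 + j0.161 A.
Step 6 — Convert to polar: |I| = 0.1858 A, ∠I = 60.1°.

I = 0.1858∠60.1° A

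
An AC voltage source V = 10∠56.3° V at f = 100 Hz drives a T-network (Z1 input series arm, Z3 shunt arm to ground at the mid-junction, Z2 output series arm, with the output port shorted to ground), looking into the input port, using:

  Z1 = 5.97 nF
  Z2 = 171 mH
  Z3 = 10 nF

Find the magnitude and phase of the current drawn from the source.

Step 1 — Angular frequency: ω = 2π·f = 2π·100 = 628.3 rad/s.
Step 2 — Component impedances:
  Z1: Z = 1/(jωC) = -j/(ω·C) = 0 - j2.666e+05 Ω
  Z2: Z = jωL = j·628.3·0.171 = 0 + j107.4 Ω
  Z3: Z = 1/(jωC) = -j/(ω·C) = 0 - j1.592e+05 Ω
Step 3 — With the output port shorted to ground, the output series arm Z2 runs from the junction to ground; the shunt arm Z3 also runs from the junction to ground. They appear in parallel: Z3 || Z2 = 0 + j107.5 Ω.
Step 4 — Series with input arm Z1: Z_in = Z1 + (Z3 || Z2) = 0 - j2.665e+05 Ω = 2.665e+05∠-90.0° Ω.
Step 5 — Source phasor: V = 10∠56.3° V = 5.548 + j8.32 V.
Step 6 — Ohm's law: I = V / Z_total = (5.548 + j8.32) / (0 - j2.665e+05) = -3.122e-05 + j2.082e-05 A.
Step 7 — Convert to polar: |I| = 3.753e-05 A, ∠I = 146.3°.

I = 3.753e-05∠146.3° A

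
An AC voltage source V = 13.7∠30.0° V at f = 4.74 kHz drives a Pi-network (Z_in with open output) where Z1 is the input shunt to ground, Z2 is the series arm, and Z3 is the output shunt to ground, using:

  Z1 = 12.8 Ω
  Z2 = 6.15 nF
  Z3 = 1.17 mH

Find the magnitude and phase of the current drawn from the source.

Step 1 — Angular frequency: ω = 2π·f = 2π·4740 = 2.978e+04 rad/s.
Step 2 — Component impedances:
  Z1: Z = R = 12.8 Ω
  Z2: Z = 1/(jωC) = -j/(ω·C) = 0 - j5460 Ω
  Z3: Z = jωL = j·2.978e+04·0.00117 = 0 + j34.85 Ω
Step 3 — With open output, the series arm Z2 and the output shunt Z3 appear in series to ground: Z2 + Z3 = 0 - j5425 Ω.
Step 4 — Parallel with input shunt Z1: Z_in = Z1 || (Z2 + Z3) = 12.8 - j0.0302 Ω = 12.8∠-0.1° Ω.
Step 5 — Source phasor: V = 13.7∠30.0° V = 11.86 + j6.85 V.
Step 6 — Ohm's law: I = V / Z_total = (11.86 + j6.85) / (12.8 - j0.0302) = 0.9257 + j0.5373 A.
Step 7 — Convert to polar: |I| = 1.07 A, ∠I = 30.1°.

I = 1.07∠30.1° A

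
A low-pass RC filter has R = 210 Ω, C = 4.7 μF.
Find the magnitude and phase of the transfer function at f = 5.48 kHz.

Step 1 — Angular frequency: ω = 2π·5480 = 3.443e+04 rad/s.
Step 2 — Transfer function: H(jω) = 1/(1 + jωRC).
Step 3 — Denominator: 1 + jωRC = 1 + j·3.443e+04·210·4.7e-06 = 1 + j33.98.
Step 4 — H = 0.0008651 - j0.0294.
Step 5 — Magnitude: |H| = 0.02941 (-30.6 dB); phase: φ = -88.3°.

|H| = 0.02941 (-30.6 dB), φ = -88.3°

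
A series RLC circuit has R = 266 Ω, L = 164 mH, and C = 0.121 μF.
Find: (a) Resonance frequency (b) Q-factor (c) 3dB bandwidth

Step 1 — Resonance: ω₀ = 1/√(LC) = 1/√(0.164·1.21e-07) = 7099 rad/s.
Step 2 — f₀ = ω₀/(2π) = 1130 Hz.
Step 3 — Series Q: Q = ω₀L/R = 7099·0.164/266 = 4.377.
Step 4 — Bandwidth: Δω = ω₀/Q = 1622 rad/s; BW = Δω/(2π) = 258.1 Hz.

(a) f₀ = 1130 Hz  (b) Q = 4.377  (c) BW = 258.1 Hz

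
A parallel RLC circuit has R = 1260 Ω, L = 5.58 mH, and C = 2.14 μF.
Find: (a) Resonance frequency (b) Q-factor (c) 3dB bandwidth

Step 1 — Resonance: ω₀ = 1/√(LC) = 1/√(0.00558·2.14e-06) = 9151 rad/s.
Step 2 — f₀ = ω₀/(2π) = 1456 Hz.
Step 3 — Parallel Q: Q = R/(ω₀L) = 1260/(9151·0.00558) = 24.68.
Step 4 — Bandwidth: Δω = ω₀/Q = 370.9 rad/s; BW = Δω/(2π) = 59.02 Hz.

(a) f₀ = 1456 Hz  (b) Q = 24.68  (c) BW = 59.02 Hz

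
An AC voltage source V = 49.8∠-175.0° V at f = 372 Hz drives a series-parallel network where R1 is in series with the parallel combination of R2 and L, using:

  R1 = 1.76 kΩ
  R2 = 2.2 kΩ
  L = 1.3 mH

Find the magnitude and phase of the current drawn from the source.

Step 1 — Angular frequency: ω = 2π·f = 2π·372 = 2337 rad/s.
Step 2 — Component impedances:
  R1: Z = R = 1760 Ω
  R2: Z = R = 2200 Ω
  L: Z = jωL = j·2337·0.0013 = 0 + j3.039 Ω
Step 3 — Parallel branch: R2 || L = 1/(1/R2 + 1/L) = 0.004197 + j3.039 Ω.
Step 4 — Series with R1: Z_total = R1 + (R2 || L) = 1760 + j3.039 Ω = 1760∠0.1° Ω.
Step 5 — Source phasor: V = 49.8∠-175.0° V = -49.61 - j4.34 V.
Step 6 — Ohm's law: I = V / Z_total = (-49.61 - j4.34) / (1760 + j3.039) = -0.02819 - j0.002417 A.
Step 7 — Convert to polar: |I| = 0.0283 A, ∠I = -175.1°.

I = 0.0283∠-175.1° A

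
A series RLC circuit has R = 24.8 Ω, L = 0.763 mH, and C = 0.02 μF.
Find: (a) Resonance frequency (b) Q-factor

Step 1 — Resonance condition Im(Z)=0 gives ω₀ = 1/√(LC).
Step 2 — ω₀ = 1/√(0.000763·2e-08) = 2.56e+05 rad/s.
Step 3 — f₀ = ω₀/(2π) = 4.074e+04 Hz.
Step 4 — Series Q: Q = ω₀L/R = 2.56e+05·0.000763/24.8 = 7.876.

(a) f₀ = 4.074e+04 Hz  (b) Q = 7.876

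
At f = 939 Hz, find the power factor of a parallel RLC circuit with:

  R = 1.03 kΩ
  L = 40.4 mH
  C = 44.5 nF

Step 1 — Angular frequency: ω = 2π·f = 2π·939 = 5900 rad/s.
Step 2 — Component impedances:
  R: Z = R = 1030 Ω
  L: Z = jωL = j·5900·0.0404 = 0 + j238.4 Ω
  C: Z = 1/(jωC) = -j/(ω·C) = 0 - j3809 Ω
Step 3 — Parallel combination: 1/Z_total = 1/R + 1/L + 1/C; Z_total = 59.16 + j239.7 Ω = 246.9∠76.1° Ω.
Step 4 — Power factor: PF = cos(φ) = Re(Z)/|Z| = 59.164/246.86 = 0.2397.
Step 5 — Type: Im(Z) = 239.7 ⇒ lagging (phase φ = 76.1°).

PF = 0.2397 (lagging, φ = 76.1°)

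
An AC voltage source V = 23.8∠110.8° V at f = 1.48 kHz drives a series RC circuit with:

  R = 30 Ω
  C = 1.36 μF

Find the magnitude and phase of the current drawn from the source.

Step 1 — Angular frequency: ω = 2π·f = 2π·1480 = 9299 rad/s.
Step 2 — Component impedances:
  R: Z = R = 30 Ω
  C: Z = 1/(jωC) = -j/(ω·C) = 0 - j79.07 Ω
Step 3 — Series combination: Z_total = R + C = 30 - j79.07 Ω = 84.57∠-69.2° Ω.
Step 4 — Source phasor: V = 23.8∠110.8° V = -8.452 + j22.25 V.
Step 5 — Ohm's law: I = V / Z_total = (-8.452 + j22.25) / (30 - j79.07) = -0.2814 - j0.0001133 A.
Step 6 — Convert to polar: |I| = 0.2814 A, ∠I = -180.0°.

I = 0.2814∠-180.0° A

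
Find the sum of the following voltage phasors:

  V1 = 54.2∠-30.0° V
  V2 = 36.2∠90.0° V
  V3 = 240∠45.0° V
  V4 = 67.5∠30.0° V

Step 1 — Convert each phasor to rectangular form:
  V1 = 54.2·(cos(-30.0°) + j·sin(-30.0°)) = 46.94 - j27.1 V
  V2 = 36.2·(cos(90.0°) + j·sin(90.0°)) = 0 + j36.2 V
  V3 = 240·(cos(45.0°) + j·sin(45.0°)) = 169.7 + j169.7 V
  V4 = 67.5·(cos(30.0°) + j·sin(30.0°)) = 58.46 + j33.75 V
Step 2 — Sum components: V_total = 275.1 + j212.6 V.
Step 3 — Convert to polar: |V_total| = 347.6 V, ∠V_total = 37.7°.

V_total = 347.6∠37.7° V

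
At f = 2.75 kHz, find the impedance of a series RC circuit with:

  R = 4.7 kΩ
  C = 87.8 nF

Step 1 — Angular frequency: ω = 2π·f = 2π·2750 = 1.728e+04 rad/s.
Step 2 — Component impedances:
  R: Z = R = 4700 Ω
  C: Z = 1/(jωC) = -j/(ω·C) = 0 - j659.2 Ω
Step 3 — Series combination: Z_total = R + C = 4700 - j659.2 Ω = 4746∠-8.0° Ω.

Z = 4700 - j659.2 Ω = 4746∠-8.0° Ω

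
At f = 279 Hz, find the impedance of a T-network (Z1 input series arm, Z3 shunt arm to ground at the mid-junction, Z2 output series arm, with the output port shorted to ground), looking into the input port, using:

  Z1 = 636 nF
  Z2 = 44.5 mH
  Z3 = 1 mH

Step 1 — Angular frequency: ω = 2π·f = 2π·279 = 1753 rad/s.
Step 2 — Component impedances:
  Z1: Z = 1/(jωC) = -j/(ω·C) = 0 - j896.9 Ω
  Z2: Z = jωL = j·1753·0.0445 = 0 + j78.01 Ω
  Z3: Z = jωL = j·1753·0.001 = 0 + j1.753 Ω
Step 3 — With the output port shorted to ground, the output series arm Z2 runs from the junction to ground; the shunt arm Z3 also runs from the junction to ground. They appear in parallel: Z3 || Z2 = 0 + j1.714 Ω.
Step 4 — Series with input arm Z1: Z_in = Z1 + (Z3 || Z2) = 0 - j895.2 Ω = 895.2∠-90.0° Ω.

Z = 0 - j895.2 Ω = 895.2∠-90.0° Ω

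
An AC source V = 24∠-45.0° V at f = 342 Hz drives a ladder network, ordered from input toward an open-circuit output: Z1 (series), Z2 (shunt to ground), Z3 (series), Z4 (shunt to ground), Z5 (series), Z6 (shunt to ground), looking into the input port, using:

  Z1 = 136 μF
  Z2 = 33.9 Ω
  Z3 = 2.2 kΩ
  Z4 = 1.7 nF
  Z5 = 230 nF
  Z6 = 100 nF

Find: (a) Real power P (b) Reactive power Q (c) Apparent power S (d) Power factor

Step 1 — Angular frequency: ω = 2π·f = 2π·342 = 2149 rad/s.
Step 2 — Component impedances:
  Z1: Z = 1/(jωC) = -j/(ω·C) = 0 - j3.422 Ω
  Z2: Z = R = 33.9 Ω
  Z3: Z = R = 2200 Ω
  Z4: Z = 1/(jωC) = -j/(ω·C) = 0 - j2.737e+05 Ω
  Z5: Z = 1/(jωC) = -j/(ω·C) = 0 - j2023 Ω
  Z6: Z = 1/(jωC) = -j/(ω·C) = 0 - j4654 Ω
Step 3 — Ladder network (open output): work backward from the far end, alternating series and parallel combinations. Z_in = 33.85 - j3.58 Ω = 34.03∠-6.0° Ω.
Step 4 — Source phasor: V = 24∠-45.0° V = 16.97 - j16.97 V.
Step 5 — Current: I = V / Z = 0.5483 - j0.4434 A = 0.7052∠-39.0° A.
Step 6 — Complex power: S = V·I* = 16.83 - j1.78 VA.
Step 7 — Real power: P = Re(S) = 16.83 W.
Step 8 — Reactive power: Q = Im(S) = -1.78 VAR.
Step 9 — Apparent power: |S| = 16.92 VA.
Step 10 — Power factor: PF = P/|S| = 0.9945 (leading).

(a) P = 16.83 W  (b) Q = -1.78 VAR  (c) S = 16.92 VA  (d) PF = 0.9945 (leading)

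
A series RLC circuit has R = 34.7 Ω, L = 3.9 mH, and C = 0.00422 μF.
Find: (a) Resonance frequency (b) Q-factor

Step 1 — Resonance condition Im(Z)=0 gives ω₀ = 1/√(LC).
Step 2 — ω₀ = 1/√(0.0039·4.22e-09) = 2.465e+05 rad/s.
Step 3 — f₀ = ω₀/(2π) = 3.923e+04 Hz.
Step 4 — Series Q: Q = ω₀L/R = 2.465e+05·0.0039/34.7 = 27.7.

(a) f₀ = 3.923e+04 Hz  (b) Q = 27.7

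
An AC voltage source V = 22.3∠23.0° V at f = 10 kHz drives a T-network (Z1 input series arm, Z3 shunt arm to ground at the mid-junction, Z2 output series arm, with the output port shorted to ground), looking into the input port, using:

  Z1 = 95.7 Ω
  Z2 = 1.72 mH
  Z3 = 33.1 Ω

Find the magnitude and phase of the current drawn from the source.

Step 1 — Angular frequency: ω = 2π·f = 2π·1e+04 = 6.283e+04 rad/s.
Step 2 — Component impedances:
  Z1: Z = R = 95.7 Ω
  Z2: Z = jωL = j·6.283e+04·0.00172 = 0 + j108.1 Ω
  Z3: Z = R = 33.1 Ω
Step 3 — With the output port shorted to ground, the output series arm Z2 runs from the junction to ground; the shunt arm Z3 also runs from the junction to ground. They appear in parallel: Z3 || Z2 = 30.26 + j9.268 Ω.
Step 4 — Series with input arm Z1: Z_in = Z1 + (Z3 || Z2) = 126 + j9.268 Ω = 126.3∠4.2° Ω.
Step 5 — Source phasor: V = 22.3∠23.0° V = 20.53 + j8.713 V.
Step 6 — Ohm's law: I = V / Z_total = (20.53 + j8.713) / (126 + j9.268) = 0.1671 + j0.05688 A.
Step 7 — Convert to polar: |I| = 0.1766 A, ∠I = 18.8°.

I = 0.1766∠18.8° A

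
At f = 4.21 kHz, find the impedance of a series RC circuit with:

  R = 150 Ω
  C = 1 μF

Step 1 — Angular frequency: ω = 2π·f = 2π·4210 = 2.645e+04 rad/s.
Step 2 — Component impedances:
  R: Z = R = 150 Ω
  C: Z = 1/(jωC) = -j/(ω·C) = 0 - j37.8 Ω
Step 3 — Series combination: Z_total = R + C = 150 - j37.8 Ω = 154.7∠-14.1° Ω.

Z = 150 - j37.8 Ω = 154.7∠-14.1° Ω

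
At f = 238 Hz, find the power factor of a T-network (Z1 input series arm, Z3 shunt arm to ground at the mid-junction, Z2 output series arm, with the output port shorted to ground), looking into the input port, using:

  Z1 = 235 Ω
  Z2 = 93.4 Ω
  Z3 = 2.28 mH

Step 1 — Angular frequency: ω = 2π·f = 2π·238 = 1495 rad/s.
Step 2 — Component impedances:
  Z1: Z = R = 235 Ω
  Z2: Z = R = 93.4 Ω
  Z3: Z = jωL = j·1495·0.00228 = 0 + j3.41 Ω
Step 3 — With the output port shorted to ground, the output series arm Z2 runs from the junction to ground; the shunt arm Z3 also runs from the junction to ground. They appear in parallel: Z3 || Z2 = 0.1243 + j3.405 Ω.
Step 4 — Series with input arm Z1: Z_in = Z1 + (Z3 || Z2) = 235.1 + j3.405 Ω = 235.1∠0.8° Ω.
Step 5 — Power factor: PF = cos(φ) = Re(Z)/|Z| = 235.12/235.15 = 0.9999.
Step 6 — Type: Im(Z) = 3.405 ⇒ lagging (phase φ = 0.8°).

PF = 0.9999 (lagging, φ = 0.8°)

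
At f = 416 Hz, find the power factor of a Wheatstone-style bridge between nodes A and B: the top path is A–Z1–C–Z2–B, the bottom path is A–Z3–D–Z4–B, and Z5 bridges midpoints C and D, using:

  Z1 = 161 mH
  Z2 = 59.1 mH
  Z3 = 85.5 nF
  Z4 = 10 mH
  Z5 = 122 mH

Step 1 — Angular frequency: ω = 2π·f = 2π·416 = 2614 rad/s.
Step 2 — Component impedances:
  Z1: Z = jωL = j·2614·0.161 = 0 + j420.8 Ω
  Z2: Z = jωL = j·2614·0.0591 = 0 + j154.5 Ω
  Z3: Z = 1/(jωC) = -j/(ω·C) = 0 - j4475 Ω
  Z4: Z = jωL = j·2614·0.01 = 0 + j26.14 Ω
  Z5: Z = jωL = j·2614·0.122 = 0 + j318.9 Ω
Step 3 — Bridge requires nodal analysis (the Z5 bridge couples midpoints C and D, so the two paths cannot be reduced to a simple series/parallel combination). Setting node B to ground and injecting 1 A at node A, the 3-node admittance system at A, C, D solves to V_A = Z_AB = 0 + j596 Ω = 596∠90.0° Ω.
Step 4 — Power factor: PF = cos(φ) = Re(Z)/|Z| = 0/596 = 0.
Step 5 — Type: Im(Z) = 596 ⇒ lagging (phase φ = 90.0°).

PF = 0 (lagging, φ = 90.0°)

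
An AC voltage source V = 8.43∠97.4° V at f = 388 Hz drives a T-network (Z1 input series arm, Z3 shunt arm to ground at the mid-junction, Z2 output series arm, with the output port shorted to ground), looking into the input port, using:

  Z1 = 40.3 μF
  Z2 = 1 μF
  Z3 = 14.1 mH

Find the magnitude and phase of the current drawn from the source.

Step 1 — Angular frequency: ω = 2π·f = 2π·388 = 2438 rad/s.
Step 2 — Component impedances:
  Z1: Z = 1/(jωC) = -j/(ω·C) = 0 - j10.18 Ω
  Z2: Z = 1/(jωC) = -j/(ω·C) = 0 - j410.2 Ω
  Z3: Z = jωL = j·2438·0.0141 = 0 + j34.37 Ω
Step 3 — With the output port shorted to ground, the output series arm Z2 runs from the junction to ground; the shunt arm Z3 also runs from the junction to ground. They appear in parallel: Z3 || Z2 = 0 + j37.52 Ω.
Step 4 — Series with input arm Z1: Z_in = Z1 + (Z3 || Z2) = 0 + j27.34 Ω = 27.34∠90.0° Ω.
Step 5 — Source phasor: V = 8.43∠97.4° V = -1.086 + j8.36 V.
Step 6 — Ohm's law: I = V / Z_total = (-1.086 + j8.36) / (0 + j27.34) = 0.3058 + j0.03971 A.
Step 7 — Convert to polar: |I| = 0.3083 A, ∠I = 7.4°.

I = 0.3083∠7.4° A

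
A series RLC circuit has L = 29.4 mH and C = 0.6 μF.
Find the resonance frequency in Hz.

Step 1 — Resonance condition Im(Z)=0 gives ω₀ = 1/√(LC).
Step 2 — ω₀ = 1/√(0.0294·6e-07) = 7529 rad/s.
Step 3 — f₀ = ω₀/(2π) = 1198 Hz.

f₀ = 1198 Hz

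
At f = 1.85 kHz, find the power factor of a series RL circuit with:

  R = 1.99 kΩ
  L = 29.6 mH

Step 1 — Angular frequency: ω = 2π·f = 2π·1850 = 1.162e+04 rad/s.
Step 2 — Component impedances:
  R: Z = R = 1990 Ω
  L: Z = jωL = j·1.162e+04·0.0296 = 0 + j344.1 Ω
Step 3 — Series combination: Z_total = R + L = 1990 + j344.1 Ω = 2020∠9.8° Ω.
Step 4 — Power factor: PF = cos(φ) = Re(Z)/|Z| = 1990/2019.5 = 0.9854.
Step 5 — Type: Im(Z) = 344.1 ⇒ lagging (phase φ = 9.8°).

PF = 0.9854 (lagging, φ = 9.8°)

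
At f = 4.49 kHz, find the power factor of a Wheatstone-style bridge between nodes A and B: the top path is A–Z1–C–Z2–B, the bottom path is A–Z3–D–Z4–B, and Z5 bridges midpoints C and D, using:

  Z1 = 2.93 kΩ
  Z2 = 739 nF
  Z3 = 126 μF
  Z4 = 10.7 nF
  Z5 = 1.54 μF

Step 1 — Angular frequency: ω = 2π·f = 2π·4490 = 2.821e+04 rad/s.
Step 2 — Component impedances:
  Z1: Z = R = 2930 Ω
  Z2: Z = 1/(jωC) = -j/(ω·C) = 0 - j47.97 Ω
  Z3: Z = 1/(jωC) = -j/(ω·C) = 0 - j0.2813 Ω
  Z4: Z = 1/(jωC) = -j/(ω·C) = 0 - j3313 Ω
  Z5: Z = 1/(jωC) = -j/(ω·C) = 0 - j23.02 Ω
Step 3 — Bridge requires nodal analysis (the Z5 bridge couples midpoints C and D, so the two paths cannot be reduced to a simple series/parallel combination). Setting node B to ground and injecting 1 A at node A, the 3-node admittance system at A, C, D solves to V_A = Z_AB = 0.1777 - j69.77 Ω = 69.77∠-89.9° Ω.
Step 4 — Power factor: PF = cos(φ) = Re(Z)/|Z| = 0.17765/69.774 = 0.002546.
Step 5 — Type: Im(Z) = -69.77 ⇒ leading (phase φ = -89.9°).

PF = 0.002546 (leading, φ = -89.9°)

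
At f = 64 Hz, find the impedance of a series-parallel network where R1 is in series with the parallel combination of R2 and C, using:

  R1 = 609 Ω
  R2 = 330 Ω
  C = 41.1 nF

Step 1 — Angular frequency: ω = 2π·f = 2π·64 = 402.1 rad/s.
Step 2 — Component impedances:
  R1: Z = R = 609 Ω
  R2: Z = R = 330 Ω
  C: Z = 1/(jωC) = -j/(ω·C) = 0 - j6.051e+04 Ω
Step 3 — Parallel branch: R2 || C = 1/(1/R2 + 1/C) = 330 - j1.8 Ω.
Step 4 — Series with R1: Z_total = R1 + (R2 || C) = 939 - j1.8 Ω = 939∠-0.1° Ω.

Z = 939 - j1.8 Ω = 939∠-0.1° Ω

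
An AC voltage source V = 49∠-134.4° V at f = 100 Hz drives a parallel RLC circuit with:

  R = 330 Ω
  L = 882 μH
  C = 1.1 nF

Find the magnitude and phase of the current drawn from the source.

Step 1 — Angular frequency: ω = 2π·f = 2π·100 = 628.3 rad/s.
Step 2 — Component impedances:
  R: Z = R = 330 Ω
  L: Z = jωL = j·628.3·0.000882 = 0 + j0.5542 Ω
  C: Z = 1/(jωC) = -j/(ω·C) = 0 - j1.447e+06 Ω
Step 3 — Parallel combination: 1/Z_total = 1/R + 1/L + 1/C; Z_total = 0.0009306 + j0.5542 Ω = 0.5542∠89.9° Ω.
Step 4 — Source phasor: V = 49∠-134.4° V = -34.28 - j35.01 V.
Step 5 — Ohm's law: I = V / Z_total = (-34.28 - j35.01) / (0.0009306 + j0.5542) = -63.28 + j61.76 A.
Step 6 — Convert to polar: |I| = 88.42 A, ∠I = 135.7°.

I = 88.42∠135.7° A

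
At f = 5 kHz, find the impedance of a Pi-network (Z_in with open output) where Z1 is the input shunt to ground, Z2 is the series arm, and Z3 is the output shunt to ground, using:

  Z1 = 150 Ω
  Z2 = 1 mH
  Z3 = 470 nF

Step 1 — Angular frequency: ω = 2π·f = 2π·5000 = 3.142e+04 rad/s.
Step 2 — Component impedances:
  Z1: Z = R = 150 Ω
  Z2: Z = jωL = j·3.142e+04·0.001 = 0 + j31.42 Ω
  Z3: Z = 1/(jωC) = -j/(ω·C) = 0 - j67.73 Ω
Step 3 — With open output, the series arm Z2 and the output shunt Z3 appear in series to ground: Z2 + Z3 = 0 - j36.31 Ω.
Step 4 — Parallel with input shunt Z1: Z_in = Z1 || (Z2 + Z3) = 8.303 - j34.3 Ω = 35.29∠-76.4° Ω.

Z = 8.303 - j34.3 Ω = 35.29∠-76.4° Ω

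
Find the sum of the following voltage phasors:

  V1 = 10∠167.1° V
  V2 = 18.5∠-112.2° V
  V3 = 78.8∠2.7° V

Step 1 — Convert each phasor to rectangular form:
  V1 = 10·(cos(167.1°) + j·sin(167.1°)) = -9.748 + j2.233 V
  V2 = 18.5·(cos(-112.2°) + j·sin(-112.2°)) = -6.99 - j17.13 V
  V3 = 78.8·(cos(2.7°) + j·sin(2.7°)) = 78.71 + j3.712 V
Step 2 — Sum components: V_total = 61.97 - j11.18 V.
Step 3 — Convert to polar: |V_total| = 62.98 V, ∠V_total = -10.2°.

V_total = 62.98∠-10.2° V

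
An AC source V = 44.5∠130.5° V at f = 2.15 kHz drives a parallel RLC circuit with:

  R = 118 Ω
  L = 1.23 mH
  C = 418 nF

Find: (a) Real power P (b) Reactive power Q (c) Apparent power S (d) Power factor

Step 1 — Angular frequency: ω = 2π·f = 2π·2150 = 1.351e+04 rad/s.
Step 2 — Component impedances:
  R: Z = R = 118 Ω
  L: Z = jωL = j·1.351e+04·0.00123 = 0 + j16.62 Ω
  C: Z = 1/(jωC) = -j/(ω·C) = 0 - j177.1 Ω
Step 3 — Parallel combination: 1/Z_total = 1/R + 1/L + 1/C; Z_total = 2.782 + j17.9 Ω = 18.12∠81.2° Ω.
Step 4 — Source phasor: V = 44.5∠130.5° V = -28.9 + j33.84 V.
Step 5 — Current: I = V / Z = 1.6 + j1.863 A = 2.456∠49.3° A.
Step 6 — Complex power: S = V·I* = 16.78 + j108 VA.
Step 7 — Real power: P = Re(S) = 16.78 W.
Step 8 — Reactive power: Q = Im(S) = 108 VAR.
Step 9 — Apparent power: |S| = 109.3 VA.
Step 10 — Power factor: PF = P/|S| = 0.1535 (lagging).

(a) P = 16.78 W  (b) Q = 108 VAR  (c) S = 109.3 VA  (d) PF = 0.1535 (lagging)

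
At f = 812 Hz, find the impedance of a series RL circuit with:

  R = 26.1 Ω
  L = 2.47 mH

Step 1 — Angular frequency: ω = 2π·f = 2π·812 = 5102 rad/s.
Step 2 — Component impedances:
  R: Z = R = 26.1 Ω
  L: Z = jωL = j·5102·0.00247 = 0 + j12.6 Ω
Step 3 — Series combination: Z_total = R + L = 26.1 + j12.6 Ω = 28.98∠25.8° Ω.

Z = 26.1 + j12.6 Ω = 28.98∠25.8° Ω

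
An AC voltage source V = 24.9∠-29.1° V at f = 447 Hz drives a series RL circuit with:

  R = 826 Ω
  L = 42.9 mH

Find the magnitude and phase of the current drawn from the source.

Step 1 — Angular frequency: ω = 2π·f = 2π·447 = 2809 rad/s.
Step 2 — Component impedances:
  R: Z = R = 826 Ω
  L: Z = jωL = j·2809·0.0429 = 0 + j120.5 Ω
Step 3 — Series combination: Z_total = R + L = 826 + j120.5 Ω = 834.7∠8.3° Ω.
Step 4 — Source phasor: V = 24.9∠-29.1° V = 21.76 - j12.11 V.
Step 5 — Ohm's law: I = V / Z_total = (21.76 - j12.11) / (826 + j120.5) = 0.0237 - j0.01812 A.
Step 6 — Convert to polar: |I| = 0.02983 A, ∠I = -37.4°.

I = 0.02983∠-37.4° A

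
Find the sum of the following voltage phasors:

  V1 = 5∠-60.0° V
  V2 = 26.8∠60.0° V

Step 1 — Convert each phasor to rectangular form:
  V1 = 5·(cos(-60.0°) + j·sin(-60.0°)) = 2.5 - j4.33 V
  V2 = 26.8·(cos(60.0°) + j·sin(60.0°)) = 13.4 + j23.21 V
Step 2 — Sum components: V_total = 15.9 + j18.88 V.
Step 3 — Convert to polar: |V_total| = 24.68 V, ∠V_total = 49.9°.

V_total = 24.68∠49.9° V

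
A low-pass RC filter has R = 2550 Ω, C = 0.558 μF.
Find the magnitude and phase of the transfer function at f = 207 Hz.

Step 1 — Angular frequency: ω = 2π·207 = 1301 rad/s.
Step 2 — Transfer function: H(jω) = 1/(1 + jωRC).
Step 3 — Denominator: 1 + jωRC = 1 + j·1301·2550·5.58e-07 = 1 + j1.851.
Step 4 — H = 0.226 - j0.4182.
Step 5 — Magnitude: |H| = 0.4754 (-6.5 dB); phase: φ = -61.6°.

|H| = 0.4754 (-6.5 dB), φ = -61.6°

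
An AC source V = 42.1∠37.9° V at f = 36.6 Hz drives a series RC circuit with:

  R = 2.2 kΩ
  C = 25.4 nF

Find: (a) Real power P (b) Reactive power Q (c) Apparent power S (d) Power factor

Step 1 — Angular frequency: ω = 2π·f = 2π·36.6 = 230 rad/s.
Step 2 — Component impedances:
  R: Z = R = 2200 Ω
  C: Z = 1/(jωC) = -j/(ω·C) = 0 - j1.712e+05 Ω
Step 3 — Series combination: Z_total = R + C = 2200 - j1.712e+05 Ω = 1.712e+05∠-89.3° Ω.
Step 4 — Source phasor: V = 42.1∠37.9° V = 33.22 + j25.86 V.
Step 5 — Current: I = V / Z = -0.0001485 + j0.000196 A = 0.0002459∠127.2° A.
Step 6 — Complex power: S = V·I* = 0.000133 - j0.01035 VA.
Step 7 — Real power: P = Re(S) = 0.000133 W.
Step 8 — Reactive power: Q = Im(S) = -0.01035 VAR.
Step 9 — Apparent power: |S| = 0.01035 VA.
Step 10 — Power factor: PF = P/|S| = 0.01285 (leading).

(a) P = 0.000133 W  (b) Q = -0.01035 VAR  (c) S = 0.01035 VA  (d) PF = 0.01285 (leading)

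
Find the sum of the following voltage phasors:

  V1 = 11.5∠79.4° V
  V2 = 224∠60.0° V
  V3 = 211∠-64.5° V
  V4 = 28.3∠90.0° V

Step 1 — Convert each phasor to rectangular form:
  V1 = 11.5·(cos(79.4°) + j·sin(79.4°)) = 2.115 + j11.3 V
  V2 = 224·(cos(60.0°) + j·sin(60.0°)) = 112 + j194 V
  V3 = 211·(cos(-64.5°) + j·sin(-64.5°)) = 90.84 - j190.4 V
  V4 = 28.3·(cos(90.0°) + j·sin(90.0°)) = 0 + j28.3 V
Step 2 — Sum components: V_total = 205 + j43.15 V.
Step 3 — Convert to polar: |V_total| = 209.4 V, ∠V_total = 11.9°.

V_total = 209.4∠11.9° V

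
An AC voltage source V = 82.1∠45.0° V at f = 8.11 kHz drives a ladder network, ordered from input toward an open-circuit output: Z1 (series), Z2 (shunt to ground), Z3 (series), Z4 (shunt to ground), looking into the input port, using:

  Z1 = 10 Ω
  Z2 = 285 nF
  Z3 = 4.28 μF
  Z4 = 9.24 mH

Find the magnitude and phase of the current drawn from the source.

Step 1 — Angular frequency: ω = 2π·f = 2π·8110 = 5.096e+04 rad/s.
Step 2 — Component impedances:
  Z1: Z = R = 10 Ω
  Z2: Z = 1/(jωC) = -j/(ω·C) = 0 - j68.86 Ω
  Z3: Z = 1/(jωC) = -j/(ω·C) = 0 - j4.585 Ω
  Z4: Z = jωL = j·5.096e+04·0.00924 = 0 + j470.8 Ω
Step 3 — Ladder network (open output): work backward from the far end, alternating series and parallel combinations. Z_in = 10 - j80.79 Ω = 81.41∠-82.9° Ω.
Step 4 — Source phasor: V = 82.1∠45.0° V = 58.05 + j58.05 V.
Step 5 — Ohm's law: I = V / Z_total = (58.05 + j58.05) / (10 - j80.79) = -0.6201 + j0.7953 A.
Step 6 — Convert to polar: |I| = 1.009 A, ∠I = 127.9°.

I = 1.009∠127.9° A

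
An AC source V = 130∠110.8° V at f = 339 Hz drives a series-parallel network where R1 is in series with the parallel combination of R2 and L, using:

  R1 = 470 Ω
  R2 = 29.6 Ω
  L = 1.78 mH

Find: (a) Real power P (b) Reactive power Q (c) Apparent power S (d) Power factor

Step 1 — Angular frequency: ω = 2π·f = 2π·339 = 2130 rad/s.
Step 2 — Component impedances:
  R1: Z = R = 470 Ω
  R2: Z = R = 29.6 Ω
  L: Z = jωL = j·2130·0.00178 = 0 + j3.791 Ω
Step 3 — Parallel branch: R2 || L = 1/(1/R2 + 1/L) = 0.4778 + j3.73 Ω.
Step 4 — Series with R1: Z_total = R1 + (R2 || L) = 470.5 + j3.73 Ω = 470.5∠0.5° Ω.
Step 5 — Source phasor: V = 130∠110.8° V = -46.16 + j121.5 V.
Step 6 — Current: I = V / Z = -0.09607 + j0.2591 A = 0.2763∠110.3° A.
Step 7 — Complex power: S = V·I* = 35.92 + j0.2848 VA.
Step 8 — Real power: P = Re(S) = 35.92 W.
Step 9 — Reactive power: Q = Im(S) = 0.2848 VAR.
Step 10 — Apparent power: |S| = 35.92 VA.
Step 11 — Power factor: PF = P/|S| = 1 (lagging).

(a) P = 35.92 W  (b) Q = 0.2848 VAR  (c) S = 35.92 VA  (d) PF = 1 (lagging)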